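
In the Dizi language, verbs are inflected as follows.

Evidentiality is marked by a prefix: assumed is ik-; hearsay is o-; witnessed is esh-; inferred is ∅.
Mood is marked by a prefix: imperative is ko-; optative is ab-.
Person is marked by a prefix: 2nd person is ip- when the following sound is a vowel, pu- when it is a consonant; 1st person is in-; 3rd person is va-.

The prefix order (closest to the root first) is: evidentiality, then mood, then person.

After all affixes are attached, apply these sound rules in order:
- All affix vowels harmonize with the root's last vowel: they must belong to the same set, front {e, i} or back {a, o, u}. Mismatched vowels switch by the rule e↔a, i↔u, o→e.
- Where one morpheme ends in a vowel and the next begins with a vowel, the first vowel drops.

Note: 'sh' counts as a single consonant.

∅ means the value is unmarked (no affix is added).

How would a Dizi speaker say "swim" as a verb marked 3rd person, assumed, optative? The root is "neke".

vebikneke

Attach evidentiality assumed ik- → ikneke.
Attach mood optative ab- → abikneke.
Attach person 3rd person va- → vaabikneke.
Apply vowel harmony: vaabikneke → veebikneke.
Apply vowel deletion: veebikneke → vebikneke.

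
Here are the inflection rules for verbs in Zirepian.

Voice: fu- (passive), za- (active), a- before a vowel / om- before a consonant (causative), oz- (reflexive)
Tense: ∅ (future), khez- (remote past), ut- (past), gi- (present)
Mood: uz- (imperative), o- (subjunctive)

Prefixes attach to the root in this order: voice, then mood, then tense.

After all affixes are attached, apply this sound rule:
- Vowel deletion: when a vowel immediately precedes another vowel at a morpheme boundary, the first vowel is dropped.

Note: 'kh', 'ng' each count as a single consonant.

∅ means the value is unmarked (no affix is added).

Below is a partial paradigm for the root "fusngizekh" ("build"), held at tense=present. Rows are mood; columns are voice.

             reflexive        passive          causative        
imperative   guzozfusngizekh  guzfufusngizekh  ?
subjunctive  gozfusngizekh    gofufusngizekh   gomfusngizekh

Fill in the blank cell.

guzomfusngizekh

Attach voice causative om- (before consonant 'f') → omfusngizekh.
Attach mood imperative uz- → uzomfusngizekh.
Attach tense present gi- → giuzomfusngizekh.
Apply vowel deletion: giuzomfusngizekh → guzomfusngizekh.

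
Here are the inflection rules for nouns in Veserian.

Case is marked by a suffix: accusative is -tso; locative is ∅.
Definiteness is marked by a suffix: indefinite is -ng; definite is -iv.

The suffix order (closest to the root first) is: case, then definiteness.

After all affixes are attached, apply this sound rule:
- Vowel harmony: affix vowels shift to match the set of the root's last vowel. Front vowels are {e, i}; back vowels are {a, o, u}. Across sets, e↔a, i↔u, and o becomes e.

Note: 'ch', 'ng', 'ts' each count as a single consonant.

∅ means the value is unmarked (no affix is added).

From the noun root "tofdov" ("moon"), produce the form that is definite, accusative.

Attach case accusative -tso → tofdovtso.
Attach definiteness definite -iv → tofdovtsoiv.
Apply vowel harmony: tofdovtsoiv → tofdovtsouv.

tofdovtsouv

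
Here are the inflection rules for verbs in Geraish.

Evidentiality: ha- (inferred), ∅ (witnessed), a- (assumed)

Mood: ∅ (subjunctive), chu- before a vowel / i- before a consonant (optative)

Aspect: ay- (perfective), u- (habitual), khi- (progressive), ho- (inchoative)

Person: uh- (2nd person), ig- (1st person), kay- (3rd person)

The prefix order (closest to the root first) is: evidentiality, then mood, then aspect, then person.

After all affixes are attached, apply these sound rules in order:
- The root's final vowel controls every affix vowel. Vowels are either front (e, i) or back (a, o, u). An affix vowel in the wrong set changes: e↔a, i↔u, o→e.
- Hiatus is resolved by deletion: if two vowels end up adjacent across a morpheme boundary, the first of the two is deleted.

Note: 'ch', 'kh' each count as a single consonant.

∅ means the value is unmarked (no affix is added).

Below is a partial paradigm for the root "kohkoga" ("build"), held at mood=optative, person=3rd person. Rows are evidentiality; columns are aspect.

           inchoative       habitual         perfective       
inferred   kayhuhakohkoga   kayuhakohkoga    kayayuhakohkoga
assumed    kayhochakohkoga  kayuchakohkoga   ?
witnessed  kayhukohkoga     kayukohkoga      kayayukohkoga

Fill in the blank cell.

kayaychakohkoga

Attach evidentiality assumed a- → akohkoga.
Attach mood optative chu- (before vowel 'a') → chuakohkoga.
Attach aspect perfective ay- → aychuakohkoga.
Attach person 3rd person kay- → kayaychuakohkoga.
Vowel harmony: no change.
Apply vowel deletion: kayaychuakohkoga → kayaychakohkoga.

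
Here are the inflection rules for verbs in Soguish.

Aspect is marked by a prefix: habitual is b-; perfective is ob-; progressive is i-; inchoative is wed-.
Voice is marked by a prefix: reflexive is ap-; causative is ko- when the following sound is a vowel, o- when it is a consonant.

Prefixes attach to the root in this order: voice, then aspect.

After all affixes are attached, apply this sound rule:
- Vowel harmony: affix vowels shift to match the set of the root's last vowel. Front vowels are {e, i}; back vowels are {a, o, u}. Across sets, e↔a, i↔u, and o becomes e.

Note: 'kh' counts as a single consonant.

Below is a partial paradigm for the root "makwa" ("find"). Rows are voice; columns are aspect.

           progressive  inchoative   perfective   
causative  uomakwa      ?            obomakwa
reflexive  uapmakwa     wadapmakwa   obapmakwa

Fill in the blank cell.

wadomakwa

Attach voice causative o- (before consonant 'm') → omakwa.
Attach aspect inchoative wed- → wedomakwa.
Apply vowel harmony: wedomakwa → wadomakwa.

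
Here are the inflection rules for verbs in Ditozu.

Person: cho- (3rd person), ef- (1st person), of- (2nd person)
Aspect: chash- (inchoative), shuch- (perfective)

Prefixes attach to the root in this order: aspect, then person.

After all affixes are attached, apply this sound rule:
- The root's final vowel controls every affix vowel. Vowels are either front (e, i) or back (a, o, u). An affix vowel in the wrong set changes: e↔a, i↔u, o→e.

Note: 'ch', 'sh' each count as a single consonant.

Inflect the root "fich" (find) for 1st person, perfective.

efshichfich

Attach aspect perfective shuch- → shuchfich.
Attach person 1st person ef- → efshuchfich.
Apply vowel harmony: efshuchfich → efshichfich.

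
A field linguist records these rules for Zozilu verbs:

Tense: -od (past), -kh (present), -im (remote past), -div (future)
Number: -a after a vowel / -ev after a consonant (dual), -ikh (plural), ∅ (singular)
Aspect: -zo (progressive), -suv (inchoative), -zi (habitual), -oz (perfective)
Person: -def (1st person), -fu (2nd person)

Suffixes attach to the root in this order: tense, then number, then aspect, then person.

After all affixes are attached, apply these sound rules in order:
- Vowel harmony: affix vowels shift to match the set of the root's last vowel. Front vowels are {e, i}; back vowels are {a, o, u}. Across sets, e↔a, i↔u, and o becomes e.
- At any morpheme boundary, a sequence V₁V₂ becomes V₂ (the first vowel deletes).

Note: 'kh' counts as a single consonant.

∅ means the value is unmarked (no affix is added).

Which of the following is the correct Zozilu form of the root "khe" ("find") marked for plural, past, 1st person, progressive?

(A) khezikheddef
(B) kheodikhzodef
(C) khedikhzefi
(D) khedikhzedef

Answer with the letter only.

Attach tense past -od → kheod.
Attach number plural -ikh → kheodikh.
Attach aspect progressive -zo → kheodikhzo.
Attach person 1st person -def → kheodikhzodef.
Apply vowel harmony: kheodikhzodef → kheedikhzedef.
Apply vowel deletion: kheedikhzedef → khedikhzedef.
So the correct form is khedikhzedef, option (D).
(A) khezikheddef is wrong: it has the affixes in the wrong order.
(B) kheodikhzodef is wrong: it fails to apply the sound rule(s).
(C) khedikhzefi is wrong: it uses 2nd person instead of 1st person for person.

D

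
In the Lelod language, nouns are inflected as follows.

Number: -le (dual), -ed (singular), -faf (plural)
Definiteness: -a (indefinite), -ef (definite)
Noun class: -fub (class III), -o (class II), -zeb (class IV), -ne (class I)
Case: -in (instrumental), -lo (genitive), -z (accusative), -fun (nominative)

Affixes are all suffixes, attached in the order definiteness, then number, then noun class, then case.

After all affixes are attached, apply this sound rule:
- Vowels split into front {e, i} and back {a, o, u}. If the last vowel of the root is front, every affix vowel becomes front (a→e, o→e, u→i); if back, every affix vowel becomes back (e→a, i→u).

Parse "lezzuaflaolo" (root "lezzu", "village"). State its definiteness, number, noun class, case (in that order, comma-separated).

definite, dual, class II, genitive

Segment: lezzu-ef-le-o-lo.
definiteness: -ef → definite.
number: -le → dual.
noun class: -o → class II.
case: -lo → genitive.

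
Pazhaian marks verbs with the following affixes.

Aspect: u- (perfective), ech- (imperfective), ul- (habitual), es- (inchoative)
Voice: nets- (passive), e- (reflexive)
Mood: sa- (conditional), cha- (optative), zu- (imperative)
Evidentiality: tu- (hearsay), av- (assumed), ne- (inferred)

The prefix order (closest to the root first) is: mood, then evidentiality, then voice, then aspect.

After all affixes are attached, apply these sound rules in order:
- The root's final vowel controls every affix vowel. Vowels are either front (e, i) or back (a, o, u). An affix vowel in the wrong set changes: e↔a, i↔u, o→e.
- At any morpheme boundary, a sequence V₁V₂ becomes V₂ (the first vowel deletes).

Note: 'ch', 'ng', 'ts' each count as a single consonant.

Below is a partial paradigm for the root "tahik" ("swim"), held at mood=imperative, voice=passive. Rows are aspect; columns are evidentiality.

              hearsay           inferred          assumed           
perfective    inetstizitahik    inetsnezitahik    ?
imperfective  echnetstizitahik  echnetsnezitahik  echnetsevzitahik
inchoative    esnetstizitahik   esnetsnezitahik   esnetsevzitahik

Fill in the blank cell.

Attach mood imperative zu- → zutahik.
Attach evidentiality assumed av- → avzutahik.
Attach voice passive nets- → netsavzutahik.
Attach aspect perfective u- → unetsavzutahik.
Apply vowel harmony: unetsavzutahik → inetsevzitahik.
Vowel deletion: no change.

inetsevzitahik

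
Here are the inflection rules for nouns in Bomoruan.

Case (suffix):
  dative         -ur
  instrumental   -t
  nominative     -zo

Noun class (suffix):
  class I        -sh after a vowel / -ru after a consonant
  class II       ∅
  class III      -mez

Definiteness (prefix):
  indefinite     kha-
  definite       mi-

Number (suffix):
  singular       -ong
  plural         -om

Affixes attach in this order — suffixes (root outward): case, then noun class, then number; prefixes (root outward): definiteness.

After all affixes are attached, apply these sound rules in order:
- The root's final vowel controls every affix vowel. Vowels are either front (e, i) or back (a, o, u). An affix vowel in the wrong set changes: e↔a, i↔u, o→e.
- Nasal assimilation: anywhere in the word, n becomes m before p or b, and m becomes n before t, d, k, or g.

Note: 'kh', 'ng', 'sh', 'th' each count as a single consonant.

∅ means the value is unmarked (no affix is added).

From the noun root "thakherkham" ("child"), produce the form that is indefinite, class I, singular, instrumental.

Attach definiteness indefinite kha- → khathakherkham.
Attach case instrumental -t → khathakherkhamt.
Attach noun class class I -ru (after consonant 't') → khathakherkhamtru.
Attach number singular -ong → khathakherkhamtruong.
Vowel harmony: no change.
Apply nasal assimilation: khathakherkhamtruong → khathakherkhantruong.

khathakherkhantruong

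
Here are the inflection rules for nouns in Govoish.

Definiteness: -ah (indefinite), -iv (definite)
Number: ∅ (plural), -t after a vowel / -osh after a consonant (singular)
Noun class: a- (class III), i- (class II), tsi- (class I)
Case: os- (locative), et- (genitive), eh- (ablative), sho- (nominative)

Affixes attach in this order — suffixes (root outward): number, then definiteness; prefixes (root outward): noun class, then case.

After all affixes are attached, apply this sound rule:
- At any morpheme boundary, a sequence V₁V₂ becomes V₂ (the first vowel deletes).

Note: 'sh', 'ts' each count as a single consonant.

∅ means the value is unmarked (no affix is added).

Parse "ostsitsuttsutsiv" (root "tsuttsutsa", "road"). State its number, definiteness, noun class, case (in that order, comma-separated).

Segment: os-tsi-tsuttsutsa-iv.
number: ∅ → plural.
definiteness: -iv → definite.
noun class: tsi- → class I.
case: os- → locative.

plural, definite, class I, locative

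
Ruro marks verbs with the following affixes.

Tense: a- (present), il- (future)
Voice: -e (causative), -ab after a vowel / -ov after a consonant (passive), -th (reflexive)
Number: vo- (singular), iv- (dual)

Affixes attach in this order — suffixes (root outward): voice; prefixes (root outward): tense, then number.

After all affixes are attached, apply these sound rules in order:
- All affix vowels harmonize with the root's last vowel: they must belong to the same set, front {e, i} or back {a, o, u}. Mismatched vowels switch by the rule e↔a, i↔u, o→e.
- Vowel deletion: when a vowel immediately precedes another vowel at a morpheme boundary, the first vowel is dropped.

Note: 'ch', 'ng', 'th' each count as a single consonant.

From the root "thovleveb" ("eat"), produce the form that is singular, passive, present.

vethovlevebev

Attach tense present a- → athovleveb.
Attach voice passive -ov (after consonant 'b') → athovlevebov.
Attach number singular vo- → voathovlevebov.
Apply vowel harmony: voathovlevebov → veethovlevebev.
Apply vowel deletion: veethovlevebev → vethovlevebev.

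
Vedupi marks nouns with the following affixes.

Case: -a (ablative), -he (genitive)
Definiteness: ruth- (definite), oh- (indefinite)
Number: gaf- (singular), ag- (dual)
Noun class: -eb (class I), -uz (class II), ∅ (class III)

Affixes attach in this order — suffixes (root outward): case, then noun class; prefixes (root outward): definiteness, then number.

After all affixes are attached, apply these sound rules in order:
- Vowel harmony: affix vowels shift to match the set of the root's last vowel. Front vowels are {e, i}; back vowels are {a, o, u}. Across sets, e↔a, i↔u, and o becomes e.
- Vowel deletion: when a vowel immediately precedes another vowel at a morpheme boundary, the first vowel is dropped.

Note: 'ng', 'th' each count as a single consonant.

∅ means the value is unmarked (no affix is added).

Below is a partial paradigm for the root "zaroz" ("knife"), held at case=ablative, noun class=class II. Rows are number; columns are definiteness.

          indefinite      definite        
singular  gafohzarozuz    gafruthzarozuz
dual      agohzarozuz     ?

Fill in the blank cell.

agruthzarozuz

Attach case ablative -a → zaroza.
Attach definiteness definite ruth- → ruthzaroza.
Attach noun class class II -uz → ruthzarozauz.
Attach number dual ag- → agruthzarozauz.
Vowel harmony: no change.
Apply vowel deletion: agruthzarozauz → agruthzarozuz.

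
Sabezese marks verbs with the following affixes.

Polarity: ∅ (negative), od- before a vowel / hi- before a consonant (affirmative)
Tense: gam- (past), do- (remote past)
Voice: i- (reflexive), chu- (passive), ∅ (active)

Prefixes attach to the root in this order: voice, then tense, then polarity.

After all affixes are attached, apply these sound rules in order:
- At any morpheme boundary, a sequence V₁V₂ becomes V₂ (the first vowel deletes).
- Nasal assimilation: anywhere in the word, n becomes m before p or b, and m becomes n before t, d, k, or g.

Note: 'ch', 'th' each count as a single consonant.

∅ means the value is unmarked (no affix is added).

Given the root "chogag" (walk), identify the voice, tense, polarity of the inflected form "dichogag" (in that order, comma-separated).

Segment: do-i-chogag.
voice: i- → reflexive.
tense: do- → remote past.
polarity: ∅ → negative.

reflexive, remote past, negative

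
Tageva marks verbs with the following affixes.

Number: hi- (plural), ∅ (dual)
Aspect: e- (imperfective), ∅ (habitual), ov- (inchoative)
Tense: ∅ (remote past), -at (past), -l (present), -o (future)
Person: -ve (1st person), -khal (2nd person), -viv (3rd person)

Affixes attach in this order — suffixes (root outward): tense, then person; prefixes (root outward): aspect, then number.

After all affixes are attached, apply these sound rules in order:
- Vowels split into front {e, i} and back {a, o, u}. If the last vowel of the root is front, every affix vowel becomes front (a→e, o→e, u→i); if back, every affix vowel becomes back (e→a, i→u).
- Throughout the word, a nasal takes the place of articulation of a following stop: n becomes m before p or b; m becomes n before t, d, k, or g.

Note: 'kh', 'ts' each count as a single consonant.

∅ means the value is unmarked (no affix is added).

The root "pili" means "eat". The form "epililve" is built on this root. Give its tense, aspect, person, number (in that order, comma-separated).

Segment: e-pili-l-ve.
tense: -l → present.
aspect: e- → imperfective.
person: -ve → 1st person.
number: ∅ → dual.

present, imperfective, 1st person, dual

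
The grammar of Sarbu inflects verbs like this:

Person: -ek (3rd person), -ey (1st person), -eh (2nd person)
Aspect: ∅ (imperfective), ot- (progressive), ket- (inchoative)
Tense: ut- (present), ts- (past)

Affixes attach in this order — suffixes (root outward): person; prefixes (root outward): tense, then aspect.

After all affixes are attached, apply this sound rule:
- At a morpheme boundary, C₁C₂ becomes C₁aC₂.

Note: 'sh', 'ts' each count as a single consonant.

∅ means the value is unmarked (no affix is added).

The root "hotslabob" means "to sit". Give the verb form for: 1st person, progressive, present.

otutahotslabobey

Attach tense present ut- → uthotslabob.
Attach person 1st person -ey → uthotslabobey.
Attach aspect progressive ot- → otuthotslabobey.
Apply epenthesis: otuthotslabobey → otutahotslabobey.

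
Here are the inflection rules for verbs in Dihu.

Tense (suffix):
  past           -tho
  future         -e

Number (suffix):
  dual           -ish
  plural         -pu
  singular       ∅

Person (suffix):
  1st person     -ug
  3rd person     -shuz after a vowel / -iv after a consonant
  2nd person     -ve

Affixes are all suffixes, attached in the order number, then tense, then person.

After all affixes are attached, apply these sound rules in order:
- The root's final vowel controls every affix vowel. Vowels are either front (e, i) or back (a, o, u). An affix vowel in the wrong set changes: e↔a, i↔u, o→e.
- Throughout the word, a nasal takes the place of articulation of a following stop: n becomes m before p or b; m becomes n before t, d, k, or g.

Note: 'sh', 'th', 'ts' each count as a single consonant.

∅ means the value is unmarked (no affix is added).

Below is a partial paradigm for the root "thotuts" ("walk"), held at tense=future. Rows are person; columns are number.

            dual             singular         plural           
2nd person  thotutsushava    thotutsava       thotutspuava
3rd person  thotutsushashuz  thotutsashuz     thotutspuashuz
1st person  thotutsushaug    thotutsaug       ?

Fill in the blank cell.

thotutspuaug

Attach number plural -pu → thotutspu.
Attach tense future -e → thotutspue.
Attach person 1st person -ug → thotutspueug.
Apply vowel harmony: thotutspueug → thotutspuaug.
Nasal assimilation: no change.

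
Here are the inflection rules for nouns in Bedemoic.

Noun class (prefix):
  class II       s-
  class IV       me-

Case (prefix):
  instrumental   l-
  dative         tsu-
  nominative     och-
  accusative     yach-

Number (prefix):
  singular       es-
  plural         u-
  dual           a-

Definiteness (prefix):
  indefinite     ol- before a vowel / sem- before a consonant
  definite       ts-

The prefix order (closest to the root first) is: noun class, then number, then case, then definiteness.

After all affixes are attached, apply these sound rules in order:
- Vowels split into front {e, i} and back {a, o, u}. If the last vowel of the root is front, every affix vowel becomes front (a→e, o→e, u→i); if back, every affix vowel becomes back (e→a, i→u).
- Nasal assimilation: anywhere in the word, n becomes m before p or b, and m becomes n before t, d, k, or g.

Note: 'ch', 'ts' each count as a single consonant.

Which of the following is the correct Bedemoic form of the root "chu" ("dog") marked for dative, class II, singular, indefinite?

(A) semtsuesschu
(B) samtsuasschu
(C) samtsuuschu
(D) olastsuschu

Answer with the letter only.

B

Attach noun class class II s- → schu.
Attach number singular es- → esschu.
Attach case dative tsu- → tsuesschu.
Attach definiteness indefinite sem- (before consonant 'ts') → semtsuesschu.
Apply vowel harmony: semtsuesschu → samtsuasschu.
Nasal assimilation: no change.
So the correct form is samtsuasschu, option (B).
(A) semtsuesschu is wrong: it fails to apply the sound rule(s).
(D) olastsuschu is wrong: it has the affixes in the wrong order.
(C) samtsuuschu is wrong: it uses plural instead of singular for number.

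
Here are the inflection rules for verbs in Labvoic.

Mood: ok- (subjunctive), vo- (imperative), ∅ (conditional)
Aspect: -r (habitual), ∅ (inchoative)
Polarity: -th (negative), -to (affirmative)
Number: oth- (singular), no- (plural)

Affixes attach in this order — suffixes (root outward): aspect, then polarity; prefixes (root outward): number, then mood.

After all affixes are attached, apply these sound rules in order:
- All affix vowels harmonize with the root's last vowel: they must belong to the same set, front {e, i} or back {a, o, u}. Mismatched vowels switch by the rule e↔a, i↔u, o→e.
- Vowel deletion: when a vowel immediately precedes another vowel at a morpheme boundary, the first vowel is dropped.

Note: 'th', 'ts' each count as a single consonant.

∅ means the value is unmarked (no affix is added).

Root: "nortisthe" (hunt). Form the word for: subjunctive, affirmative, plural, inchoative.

aspect = inchoative: zero marking, form stays nortisthe.
Attach polarity affirmative -to → nortistheto.
Attach number plural no- → nonortistheto.
Attach mood subjunctive ok- → oknonortistheto.
Apply vowel harmony: oknonortistheto → eknenortisthete.
Vowel deletion: no change.

eknenortisthete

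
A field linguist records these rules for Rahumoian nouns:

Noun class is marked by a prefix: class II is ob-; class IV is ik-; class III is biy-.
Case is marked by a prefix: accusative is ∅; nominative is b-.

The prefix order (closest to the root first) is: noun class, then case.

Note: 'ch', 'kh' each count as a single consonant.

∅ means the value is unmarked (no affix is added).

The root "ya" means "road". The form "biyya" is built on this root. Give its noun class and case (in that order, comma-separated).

class III, accusative

Segment: biy-ya.
noun class: biy- → class III.
case: ∅ → accusative.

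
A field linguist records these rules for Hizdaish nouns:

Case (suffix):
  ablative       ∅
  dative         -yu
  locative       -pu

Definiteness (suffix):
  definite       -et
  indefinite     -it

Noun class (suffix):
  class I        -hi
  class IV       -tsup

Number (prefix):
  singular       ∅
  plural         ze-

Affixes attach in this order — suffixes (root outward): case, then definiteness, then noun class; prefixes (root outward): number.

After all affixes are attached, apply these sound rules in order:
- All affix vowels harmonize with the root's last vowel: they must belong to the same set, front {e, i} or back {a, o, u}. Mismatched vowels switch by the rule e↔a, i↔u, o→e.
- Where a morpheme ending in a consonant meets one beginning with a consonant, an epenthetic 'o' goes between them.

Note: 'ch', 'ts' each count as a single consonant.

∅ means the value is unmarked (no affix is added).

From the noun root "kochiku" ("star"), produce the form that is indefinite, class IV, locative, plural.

zakochikupuutotsup

Attach number plural ze- → zekochiku.
Attach case locative -pu → zekochikupu.
Attach definiteness indefinite -it → zekochikupuit.
Attach noun class class IV -tsup → zekochikupuittsup.
Apply vowel harmony: zekochikupuittsup → zakochikupuuttsup.
Apply epenthesis: zakochikupuuttsup → zakochikupuutotsup.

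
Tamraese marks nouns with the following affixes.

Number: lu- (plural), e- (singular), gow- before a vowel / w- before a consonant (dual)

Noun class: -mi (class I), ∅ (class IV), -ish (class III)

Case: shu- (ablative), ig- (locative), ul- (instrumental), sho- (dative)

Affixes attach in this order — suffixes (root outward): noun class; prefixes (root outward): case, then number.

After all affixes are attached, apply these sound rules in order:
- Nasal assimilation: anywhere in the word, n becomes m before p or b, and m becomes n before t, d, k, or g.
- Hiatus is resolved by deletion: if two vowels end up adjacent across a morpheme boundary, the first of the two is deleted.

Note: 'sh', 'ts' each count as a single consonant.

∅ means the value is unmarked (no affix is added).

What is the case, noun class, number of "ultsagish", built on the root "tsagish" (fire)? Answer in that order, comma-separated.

Segment: e-ul-tsagish.
case: ul- → instrumental.
noun class: ∅ → class IV.
number: e- → singular.

instrumental, class IV, singular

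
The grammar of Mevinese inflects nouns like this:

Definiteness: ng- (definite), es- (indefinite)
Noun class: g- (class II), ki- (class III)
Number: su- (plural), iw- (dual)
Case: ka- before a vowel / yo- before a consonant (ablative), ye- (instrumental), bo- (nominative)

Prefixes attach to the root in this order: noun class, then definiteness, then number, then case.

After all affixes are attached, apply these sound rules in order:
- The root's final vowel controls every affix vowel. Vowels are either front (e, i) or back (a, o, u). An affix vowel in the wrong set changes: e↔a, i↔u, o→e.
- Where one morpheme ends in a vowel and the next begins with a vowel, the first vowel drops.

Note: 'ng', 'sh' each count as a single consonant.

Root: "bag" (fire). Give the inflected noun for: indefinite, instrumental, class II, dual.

Attach noun class class II g- → gbag.
Attach definiteness indefinite es- → esgbag.
Attach number dual iw- → iwesgbag.
Attach case instrumental ye- → yeiwesgbag.
Apply vowel harmony: yeiwesgbag → yauwasgbag.
Apply vowel deletion: yauwasgbag → yuwasgbag.

yuwasgbag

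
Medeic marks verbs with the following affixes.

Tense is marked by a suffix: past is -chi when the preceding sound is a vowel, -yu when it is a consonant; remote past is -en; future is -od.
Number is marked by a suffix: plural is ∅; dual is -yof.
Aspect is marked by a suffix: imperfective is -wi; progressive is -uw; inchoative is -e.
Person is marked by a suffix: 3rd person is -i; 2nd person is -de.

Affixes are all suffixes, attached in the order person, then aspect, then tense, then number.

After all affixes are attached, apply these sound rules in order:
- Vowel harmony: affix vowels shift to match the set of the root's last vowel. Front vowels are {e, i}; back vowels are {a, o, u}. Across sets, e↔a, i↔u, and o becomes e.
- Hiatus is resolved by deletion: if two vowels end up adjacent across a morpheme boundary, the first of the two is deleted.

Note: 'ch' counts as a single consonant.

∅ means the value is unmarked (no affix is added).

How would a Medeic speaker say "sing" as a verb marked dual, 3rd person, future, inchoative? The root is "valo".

valodyof

Attach person 3rd person -i → valoi.
Attach aspect inchoative -e → valoie.
Attach tense future -od → valoieod.
Attach number dual -yof → valoieodyof.
Apply vowel harmony: valoieodyof → valouaodyof.
Apply vowel deletion: valouaodyof → valodyof.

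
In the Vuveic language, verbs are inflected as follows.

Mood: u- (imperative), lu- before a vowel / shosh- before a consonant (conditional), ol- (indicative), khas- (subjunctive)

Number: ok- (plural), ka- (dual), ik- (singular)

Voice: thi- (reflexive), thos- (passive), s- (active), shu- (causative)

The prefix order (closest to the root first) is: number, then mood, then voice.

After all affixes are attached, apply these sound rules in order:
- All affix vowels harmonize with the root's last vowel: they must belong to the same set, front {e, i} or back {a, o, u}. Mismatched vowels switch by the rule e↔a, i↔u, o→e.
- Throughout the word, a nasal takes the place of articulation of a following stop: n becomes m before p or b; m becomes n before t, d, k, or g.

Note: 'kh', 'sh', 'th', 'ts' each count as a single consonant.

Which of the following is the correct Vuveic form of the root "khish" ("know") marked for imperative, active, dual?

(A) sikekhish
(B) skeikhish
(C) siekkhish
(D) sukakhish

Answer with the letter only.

A

Attach number dual ka- → kakhish.
Attach mood imperative u- → ukakhish.
Attach voice active s- → sukakhish.
Apply vowel harmony: sukakhish → sikekhish.
Nasal assimilation: no change.
So the correct form is sikekhish, option (A).
(B) skeikhish is wrong: it has the affixes in the wrong order.
(D) sukakhish is wrong: it fails to apply the sound rule(s).
(C) siekkhish is wrong: it uses plural instead of dual for number.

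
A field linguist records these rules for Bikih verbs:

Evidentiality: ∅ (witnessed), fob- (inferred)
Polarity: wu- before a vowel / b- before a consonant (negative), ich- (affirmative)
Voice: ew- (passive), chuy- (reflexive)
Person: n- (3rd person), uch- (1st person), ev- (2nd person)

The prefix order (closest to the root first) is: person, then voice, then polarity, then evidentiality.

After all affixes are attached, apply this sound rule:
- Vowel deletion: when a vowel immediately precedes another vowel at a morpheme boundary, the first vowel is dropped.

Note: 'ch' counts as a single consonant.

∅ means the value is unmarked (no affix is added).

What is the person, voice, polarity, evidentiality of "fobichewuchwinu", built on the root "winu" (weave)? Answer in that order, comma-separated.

Segment: fob-ich-ew-uch-winu.
person: uch- → 1st person.
voice: ew- → passive.
polarity: ich- → affirmative.
evidentiality: fob- → inferred.

1st person, passive, affirmative, inferred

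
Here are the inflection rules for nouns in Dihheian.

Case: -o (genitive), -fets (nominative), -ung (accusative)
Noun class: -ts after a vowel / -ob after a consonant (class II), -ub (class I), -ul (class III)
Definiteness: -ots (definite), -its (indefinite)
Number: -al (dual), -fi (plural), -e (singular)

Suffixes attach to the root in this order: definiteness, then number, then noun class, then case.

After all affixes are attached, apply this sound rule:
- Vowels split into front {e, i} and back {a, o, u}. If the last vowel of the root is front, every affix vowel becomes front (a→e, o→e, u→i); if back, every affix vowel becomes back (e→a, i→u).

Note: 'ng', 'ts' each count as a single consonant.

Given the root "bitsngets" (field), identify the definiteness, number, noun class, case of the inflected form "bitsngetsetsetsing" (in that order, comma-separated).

Segment: bitsngets-ots-e-ts-ung.
definiteness: -ots → definite.
number: -e → singular.
noun class: -ts/ob → class II.
case: -ung → accusative.

definite, singular, class II, accusative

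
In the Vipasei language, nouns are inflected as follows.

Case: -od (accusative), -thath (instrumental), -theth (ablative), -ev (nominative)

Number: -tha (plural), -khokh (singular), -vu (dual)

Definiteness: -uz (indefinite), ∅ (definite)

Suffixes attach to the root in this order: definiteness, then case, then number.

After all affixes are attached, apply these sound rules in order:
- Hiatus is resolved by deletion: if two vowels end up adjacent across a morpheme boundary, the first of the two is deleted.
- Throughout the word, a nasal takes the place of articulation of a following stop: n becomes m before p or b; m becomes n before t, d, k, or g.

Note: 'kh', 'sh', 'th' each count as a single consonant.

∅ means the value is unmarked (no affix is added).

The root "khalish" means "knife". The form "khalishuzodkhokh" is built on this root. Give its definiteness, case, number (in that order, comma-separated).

indefinite, accusative, singular

Segment: khalish-uz-od-khokh.
definiteness: -uz → indefinite.
case: -od → accusative.
number: -khokh → singular.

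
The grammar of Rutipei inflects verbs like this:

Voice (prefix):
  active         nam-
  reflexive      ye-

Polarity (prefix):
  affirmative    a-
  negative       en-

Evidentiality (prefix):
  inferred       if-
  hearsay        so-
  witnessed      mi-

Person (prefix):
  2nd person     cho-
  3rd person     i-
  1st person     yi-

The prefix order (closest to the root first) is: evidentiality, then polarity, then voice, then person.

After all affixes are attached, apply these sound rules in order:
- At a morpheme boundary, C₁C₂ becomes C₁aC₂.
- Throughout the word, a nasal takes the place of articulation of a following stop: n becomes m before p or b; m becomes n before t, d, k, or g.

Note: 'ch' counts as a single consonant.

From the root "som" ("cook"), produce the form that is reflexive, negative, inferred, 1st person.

yiyeenifasom

Attach evidentiality inferred if- → ifsom.
Attach polarity negative en- → enifsom.
Attach voice reflexive ye- → yeenifsom.
Attach person 1st person yi- → yiyeenifsom.
Apply epenthesis: yiyeenifsom → yiyeenifasom.
Nasal assimilation: no change.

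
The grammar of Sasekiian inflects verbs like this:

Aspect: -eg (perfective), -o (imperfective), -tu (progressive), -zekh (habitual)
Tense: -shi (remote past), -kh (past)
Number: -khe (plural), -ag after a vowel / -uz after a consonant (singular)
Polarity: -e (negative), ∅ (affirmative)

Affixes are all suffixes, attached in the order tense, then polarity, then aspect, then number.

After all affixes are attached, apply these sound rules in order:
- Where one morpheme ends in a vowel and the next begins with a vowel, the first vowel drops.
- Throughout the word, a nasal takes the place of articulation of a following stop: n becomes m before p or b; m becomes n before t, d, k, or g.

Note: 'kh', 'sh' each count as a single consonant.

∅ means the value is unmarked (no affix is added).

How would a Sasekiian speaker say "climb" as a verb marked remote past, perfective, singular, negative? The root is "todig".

todigsheguz

Attach tense remote past -shi → todigshi.
Attach polarity negative -e → todigshie.
Attach aspect perfective -eg → todigshieeg.
Attach number singular -uz (after consonant 'g') → todigshieeguz.
Apply vowel deletion: todigshieeguz → todigsheguz.
Nasal assimilation: no change.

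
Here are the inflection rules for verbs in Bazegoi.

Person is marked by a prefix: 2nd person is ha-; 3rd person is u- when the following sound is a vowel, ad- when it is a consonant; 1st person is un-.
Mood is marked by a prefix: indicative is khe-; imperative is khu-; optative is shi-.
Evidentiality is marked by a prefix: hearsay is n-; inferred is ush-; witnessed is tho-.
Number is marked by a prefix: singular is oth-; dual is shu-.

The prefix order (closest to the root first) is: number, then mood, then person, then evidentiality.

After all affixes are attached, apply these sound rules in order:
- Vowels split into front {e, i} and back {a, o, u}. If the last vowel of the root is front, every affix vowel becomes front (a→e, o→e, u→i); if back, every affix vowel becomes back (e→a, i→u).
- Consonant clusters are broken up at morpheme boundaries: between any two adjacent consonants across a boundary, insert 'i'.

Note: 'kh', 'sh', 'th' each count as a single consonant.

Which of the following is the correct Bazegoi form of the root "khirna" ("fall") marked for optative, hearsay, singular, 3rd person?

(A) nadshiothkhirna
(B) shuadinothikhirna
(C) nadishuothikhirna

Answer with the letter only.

Attach number singular oth- → othkhirna.
Attach mood optative shi- → shiothkhirna.
Attach person 3rd person ad- (before consonant 'sh') → adshiothkhirna.
Attach evidentiality hearsay n- → nadshiothkhirna.
Apply vowel harmony: nadshiothkhirna → nadshuothkhirna.
Apply epenthesis: nadshuothkhirna → nadishuothikhirna.
So the correct form is nadishuothikhirna, option (C).
(A) nadshiothkhirna is wrong: it fails to apply the sound rule(s).
(B) shuadinothikhirna is wrong: it has the affixes in the wrong order.

C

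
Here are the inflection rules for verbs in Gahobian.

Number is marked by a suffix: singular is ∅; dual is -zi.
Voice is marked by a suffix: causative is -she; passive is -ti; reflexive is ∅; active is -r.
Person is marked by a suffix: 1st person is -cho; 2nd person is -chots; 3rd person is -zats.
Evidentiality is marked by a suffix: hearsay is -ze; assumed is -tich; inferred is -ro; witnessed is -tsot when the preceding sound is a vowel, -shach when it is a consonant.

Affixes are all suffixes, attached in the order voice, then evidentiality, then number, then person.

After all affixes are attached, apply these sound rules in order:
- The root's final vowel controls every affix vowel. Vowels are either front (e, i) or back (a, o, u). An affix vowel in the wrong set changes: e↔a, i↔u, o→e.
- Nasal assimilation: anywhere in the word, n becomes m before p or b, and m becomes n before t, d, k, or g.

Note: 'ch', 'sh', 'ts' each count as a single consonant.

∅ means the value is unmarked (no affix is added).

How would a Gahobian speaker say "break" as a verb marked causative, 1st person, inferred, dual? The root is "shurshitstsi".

shurshitstsishereziche

Attach voice causative -she → shurshitstsishe.
Attach evidentiality inferred -ro → shurshitstsishero.
Attach number dual -zi → shurshitstsisherozi.
Attach person 1st person -cho → shurshitstsisherozicho.
Apply vowel harmony: shurshitstsisherozicho → shurshitstsishereziche.
Nasal assimilation: no change.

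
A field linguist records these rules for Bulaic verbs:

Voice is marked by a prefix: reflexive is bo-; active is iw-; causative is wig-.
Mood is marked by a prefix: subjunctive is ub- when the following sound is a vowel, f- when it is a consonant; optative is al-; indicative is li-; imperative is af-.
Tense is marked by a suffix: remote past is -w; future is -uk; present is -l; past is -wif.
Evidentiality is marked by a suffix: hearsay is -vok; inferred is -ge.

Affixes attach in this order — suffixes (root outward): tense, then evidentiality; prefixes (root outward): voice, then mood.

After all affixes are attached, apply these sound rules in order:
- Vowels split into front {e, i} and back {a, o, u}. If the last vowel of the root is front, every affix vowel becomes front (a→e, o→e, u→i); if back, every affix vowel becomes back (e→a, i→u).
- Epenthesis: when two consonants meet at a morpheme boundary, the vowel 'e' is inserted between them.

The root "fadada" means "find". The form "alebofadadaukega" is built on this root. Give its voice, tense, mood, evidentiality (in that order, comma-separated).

reflexive, future, optative, inferred

Segment: al-bo-fadada-uk-ge.
voice: bo- → reflexive.
tense: -uk → future.
mood: al- → optative.
evidentiality: -ge → inferred.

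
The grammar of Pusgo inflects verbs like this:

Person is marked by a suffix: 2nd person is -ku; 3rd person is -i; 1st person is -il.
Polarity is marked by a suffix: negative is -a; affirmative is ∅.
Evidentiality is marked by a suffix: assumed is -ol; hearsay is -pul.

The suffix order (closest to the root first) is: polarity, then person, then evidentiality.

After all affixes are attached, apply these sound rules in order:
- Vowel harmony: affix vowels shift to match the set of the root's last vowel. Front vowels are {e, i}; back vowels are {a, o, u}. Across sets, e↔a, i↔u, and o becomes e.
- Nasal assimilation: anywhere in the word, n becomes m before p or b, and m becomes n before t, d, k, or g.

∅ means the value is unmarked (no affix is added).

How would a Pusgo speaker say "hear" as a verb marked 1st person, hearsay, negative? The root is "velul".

velulaulpul

Attach polarity negative -a → velula.
Attach person 1st person -il → velulail.
Attach evidentiality hearsay -pul → velulailpul.
Apply vowel harmony: velulailpul → velulaulpul.
Nasal assimilation: no change.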